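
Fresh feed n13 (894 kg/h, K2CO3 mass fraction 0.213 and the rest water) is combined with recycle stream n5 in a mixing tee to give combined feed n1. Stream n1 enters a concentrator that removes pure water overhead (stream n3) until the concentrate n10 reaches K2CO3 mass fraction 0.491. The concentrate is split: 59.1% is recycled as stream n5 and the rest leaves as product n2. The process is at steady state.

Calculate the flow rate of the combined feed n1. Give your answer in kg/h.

1454 kg/h

Overall K2CO3 balance (none leaves overhead): K2CO3 in fresh feed = K2CO3 in product, i.e. 894×0.213 = (1−0.591)·n10·0.491.
n10 = 190.42/(0.491×0.409) = 948.23 kg/h.
Recycle n5 = 0.591×948.23 = 560.4 kg/h.
Combined feed n1 = 894 + 560.4 = 1454.4 kg/h.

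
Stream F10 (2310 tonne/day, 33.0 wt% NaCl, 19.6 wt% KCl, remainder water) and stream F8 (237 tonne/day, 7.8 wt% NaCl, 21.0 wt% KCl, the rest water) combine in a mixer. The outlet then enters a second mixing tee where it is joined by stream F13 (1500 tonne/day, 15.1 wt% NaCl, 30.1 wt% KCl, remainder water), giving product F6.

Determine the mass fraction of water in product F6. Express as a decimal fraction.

Overall, product flow = 4047 tonne/day.
water in = 2310×0.474 + 237×0.712 + 1500×0.548 = 2085.7 tonne/day.
water fraction in F6 = 0.5154.

0.5154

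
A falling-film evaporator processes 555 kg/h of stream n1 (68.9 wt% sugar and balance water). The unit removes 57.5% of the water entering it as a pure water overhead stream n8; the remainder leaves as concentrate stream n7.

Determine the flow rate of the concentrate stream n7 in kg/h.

water entering = 555×0.311 = 172.6 kg/h; overhead removed = 0.575×172.6 = 99.248 kg/h.
Concentrate = 555 − 99.248 = 455.75 kg/h.

455.8 kg/h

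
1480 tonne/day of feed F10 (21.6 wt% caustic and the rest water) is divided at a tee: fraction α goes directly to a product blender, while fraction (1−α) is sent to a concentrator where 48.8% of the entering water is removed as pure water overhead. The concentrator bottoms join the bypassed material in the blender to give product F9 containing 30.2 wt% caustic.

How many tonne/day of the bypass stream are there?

378.4 tonne/day

All 1480×0.216 = 319.68 tonne/day of caustic reaches F9, so F9 = 319.68/0.302 = 1058.5 tonne/day and vapour = 421.46 tonne/day.
The evaporator receives (1−α)·1480 of feed at 0.784 water and removes 0.488 of that water:
0.488×0.784×(1−α)×1480 = 421.46
(1−α) = 421.46/566.24 = 0.7443;  α = 0.2557.
Bypass flow = 0.2557×1480 = 378.42 tonne/day.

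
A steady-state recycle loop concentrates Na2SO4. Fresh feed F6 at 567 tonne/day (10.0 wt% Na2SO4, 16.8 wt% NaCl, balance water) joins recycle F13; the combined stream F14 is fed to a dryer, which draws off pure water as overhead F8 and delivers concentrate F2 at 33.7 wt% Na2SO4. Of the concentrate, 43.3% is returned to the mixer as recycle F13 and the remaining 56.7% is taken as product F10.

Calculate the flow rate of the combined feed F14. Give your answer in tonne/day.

695.5 tonne/day

Overall Na2SO4 balance (none leaves overhead): Na2SO4 in fresh feed = Na2SO4 in product, i.e. 567×0.100 = (1−0.433)·F2·0.337.
F2 = 56.7/(0.337×0.567) = 296.74 tonne/day.
Recycle F13 = 0.433×296.74 = 128.49 tonne/day.
Combined feed F14 = 567 + 128.49 = 695.49 tonne/day.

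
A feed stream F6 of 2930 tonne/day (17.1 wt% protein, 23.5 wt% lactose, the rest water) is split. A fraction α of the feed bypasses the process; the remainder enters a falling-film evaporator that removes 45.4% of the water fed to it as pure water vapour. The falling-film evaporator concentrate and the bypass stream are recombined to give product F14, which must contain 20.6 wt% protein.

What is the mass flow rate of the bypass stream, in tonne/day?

All 2930×0.171 = 501.03 tonne/day of protein reaches F14, so F14 = 501.03/0.206 = 2432.2 tonne/day and vapour = 497.82 tonne/day.
The evaporator receives (1−α)·2930 of feed at 0.594 water and removes 0.454 of that water:
0.454×0.594×(1−α)×2930 = 497.82
(1−α) = 497.82/790.15 = 0.6300;  α = 0.3700.
Bypass flow = 0.3700×2930 = 1084 tonne/day.

1084 tonne/day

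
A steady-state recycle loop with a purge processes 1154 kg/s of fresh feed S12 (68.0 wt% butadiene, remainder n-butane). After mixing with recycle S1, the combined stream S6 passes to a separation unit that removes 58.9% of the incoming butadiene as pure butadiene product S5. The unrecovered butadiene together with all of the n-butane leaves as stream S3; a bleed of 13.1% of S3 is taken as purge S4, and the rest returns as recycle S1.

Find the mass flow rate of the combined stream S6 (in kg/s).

4040 kg/s

n-butane enters only via S12 and leaves only via the purge: 1154×0.320 = 0.131×(n-butane in S3), and the separation unit passes all n-butane, so n-butane in S6 = n-butane in S3 = 2818.9 kg/s.
butadiene in S6: m_A = 1154×0.680 + (1−0.131)·(1−0.589)·m_A, so m_A = 784.72/0.6428 = 1220.7 kg/s.
S6 = 1220.7 + 2818.9 = 4039.6 kg/s.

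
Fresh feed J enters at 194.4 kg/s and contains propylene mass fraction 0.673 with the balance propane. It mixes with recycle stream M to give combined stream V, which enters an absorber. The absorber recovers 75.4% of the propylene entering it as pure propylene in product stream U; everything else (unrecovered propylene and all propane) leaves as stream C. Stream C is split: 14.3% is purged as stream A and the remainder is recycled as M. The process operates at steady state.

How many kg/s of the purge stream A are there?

propane enters only via J and leaves only via the purge: 194.4×0.327 = 0.143×(propane in C), and the absorber passes all propane, so propane in V = propane in C = 444.54 kg/s.
propylene in V: m_A = 194.4×0.673 + (1−0.143)·(1−0.754)·m_A, so m_A = 130.83/0.7892 = 165.78 kg/s.
C = (1−0.754)×165.78 + 444.54 = 485.32 kg/s.
Purge A = 0.143×485.32 = 69.401 kg/s.

69.4 kg/s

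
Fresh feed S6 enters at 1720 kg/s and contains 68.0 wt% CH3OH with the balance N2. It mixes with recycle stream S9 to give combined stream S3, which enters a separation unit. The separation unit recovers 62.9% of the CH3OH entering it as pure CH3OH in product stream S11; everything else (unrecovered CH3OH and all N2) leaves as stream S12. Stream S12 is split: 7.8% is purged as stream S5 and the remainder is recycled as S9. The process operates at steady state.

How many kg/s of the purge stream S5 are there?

601.8 kg/s

N2 enters only via S6 and leaves only via the purge: 1720×0.320 = 0.078×(N2 in S12), and the separation unit passes all N2, so N2 in S3 = N2 in S12 = 7056.4 kg/s.
CH3OH in S3: m_A = 1720×0.680 + (1−0.078)·(1−0.629)·m_A, so m_A = 1169.6/0.6579 = 1777.7 kg/s.
S12 = (1−0.629)×1777.7 + 7056.4 = 7715.9 kg/s.
Purge S5 = 0.078×7715.9 = 601.84 kg/s.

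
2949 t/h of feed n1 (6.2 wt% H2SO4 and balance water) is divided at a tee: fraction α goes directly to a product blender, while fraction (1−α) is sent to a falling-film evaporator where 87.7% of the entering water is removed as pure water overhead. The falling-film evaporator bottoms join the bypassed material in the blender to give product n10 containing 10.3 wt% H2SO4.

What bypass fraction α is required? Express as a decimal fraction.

0.516

All 2949×0.062 = 182.84 t/h of H2SO4 reaches n10, so n10 = 182.84/0.103 = 1775.1 t/h and vapour = 1173.9 t/h.
The evaporator receives (1−α)·2949 of feed at 0.938 water and removes 0.877 of that water:
0.877×0.938×(1−α)×2949 = 1173.9
(1−α) = 1173.9/2425.9 = 0.4839;  α = 0.5161.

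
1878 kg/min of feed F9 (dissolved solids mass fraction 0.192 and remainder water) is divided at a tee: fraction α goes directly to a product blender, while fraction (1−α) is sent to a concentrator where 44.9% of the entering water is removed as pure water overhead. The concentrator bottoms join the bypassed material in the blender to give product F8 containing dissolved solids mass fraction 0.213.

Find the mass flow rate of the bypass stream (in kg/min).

1368 kg/min

All 1878×0.192 = 360.58 kg/min of dissolved solids reaches F8, so F8 = 360.58/0.213 = 1692.8 kg/min and vapour = 185.15 kg/min.
The evaporator receives (1−α)·1878 of feed at 0.808 water and removes 0.449 of that water:
0.449×0.808×(1−α)×1878 = 185.15
(1−α) = 185.15/681.32 = 0.2718;  α = 0.7282.
Bypass flow = 0.7282×1878 = 1367.6 kg/min.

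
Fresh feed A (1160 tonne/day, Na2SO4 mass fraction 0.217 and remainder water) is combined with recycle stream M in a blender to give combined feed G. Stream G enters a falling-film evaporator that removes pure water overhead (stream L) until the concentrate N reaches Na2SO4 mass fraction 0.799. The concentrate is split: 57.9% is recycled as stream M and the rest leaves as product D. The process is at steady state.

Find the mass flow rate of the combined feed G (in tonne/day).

Overall Na2SO4 balance (none leaves overhead): Na2SO4 in fresh feed = Na2SO4 in product, i.e. 1160×0.217 = (1−0.579)·N·0.799.
N = 251.72/(0.799×0.421) = 748.32 tonne/day.
Recycle M = 0.579×748.32 = 433.28 tonne/day.
Combined feed G = 1160 + 433.28 = 1593.3 tonne/day.

1593 tonne/day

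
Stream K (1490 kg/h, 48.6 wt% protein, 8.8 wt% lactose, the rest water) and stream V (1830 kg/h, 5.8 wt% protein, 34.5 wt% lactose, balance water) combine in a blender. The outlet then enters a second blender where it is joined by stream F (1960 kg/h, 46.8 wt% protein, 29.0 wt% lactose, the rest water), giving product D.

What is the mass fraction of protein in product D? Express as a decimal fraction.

Overall, product flow = 5280 kg/h.
protein in = 1490×0.486 + 1830×0.058 + 1960×0.468 = 1747.6 kg/h.
protein fraction in D = 0.331.

0.331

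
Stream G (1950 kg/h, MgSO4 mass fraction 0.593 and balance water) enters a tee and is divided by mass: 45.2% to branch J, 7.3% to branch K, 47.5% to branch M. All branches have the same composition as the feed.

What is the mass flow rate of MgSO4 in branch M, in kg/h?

Branch M total = 0.475×1950 = 926.25 kg/h.
MgSO4 in M = 0.593×926.25 = 549.27 kg/h.

549.3 kg/h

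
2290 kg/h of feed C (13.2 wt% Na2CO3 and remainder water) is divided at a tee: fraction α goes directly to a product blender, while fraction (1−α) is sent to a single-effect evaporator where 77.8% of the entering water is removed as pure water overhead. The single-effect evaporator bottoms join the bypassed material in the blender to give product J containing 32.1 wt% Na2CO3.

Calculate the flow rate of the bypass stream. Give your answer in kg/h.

293.4 kg/h

All 2290×0.132 = 302.28 kg/h of Na2CO3 reaches J, so J = 302.28/0.321 = 941.68 kg/h and vapour = 1348.3 kg/h.
The evaporator receives (1−α)·2290 of feed at 0.868 water and removes 0.778 of that water:
0.778×0.868×(1−α)×2290 = 1348.3
(1−α) = 1348.3/1546.4 = 0.8719;  α = 0.1281.
Bypass flow = 0.1281×2290 = 293.39 kg/h.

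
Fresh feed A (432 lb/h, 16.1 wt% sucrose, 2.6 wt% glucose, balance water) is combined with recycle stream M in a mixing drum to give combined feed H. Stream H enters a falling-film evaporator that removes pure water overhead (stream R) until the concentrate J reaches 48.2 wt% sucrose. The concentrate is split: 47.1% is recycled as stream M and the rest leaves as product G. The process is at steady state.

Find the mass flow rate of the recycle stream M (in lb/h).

128.5 lb/h

Overall sucrose balance (none leaves overhead): sucrose in fresh feed = sucrose in product, i.e. 432×0.161 = (1−0.471)·J·0.482.
J = 69.552/(0.482×0.529) = 272.78 lb/h.
Recycle M = 0.471×272.78 = 128.48 lb/h.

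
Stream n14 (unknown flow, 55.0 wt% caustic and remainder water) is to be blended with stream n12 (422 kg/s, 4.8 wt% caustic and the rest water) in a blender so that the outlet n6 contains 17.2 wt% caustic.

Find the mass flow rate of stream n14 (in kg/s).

138.4 kg/s

Let n14 be the unknown flow. Total out = 422 + n14.
caustic balance: 20.256 + 0.550·n14 = 0.172·(422 + n14)
(0.550 − 0.172)·n14 = 0.172×422 − 20.256 = 52.328
n14 = 52.328 / 0.378 = 138.43 kg/s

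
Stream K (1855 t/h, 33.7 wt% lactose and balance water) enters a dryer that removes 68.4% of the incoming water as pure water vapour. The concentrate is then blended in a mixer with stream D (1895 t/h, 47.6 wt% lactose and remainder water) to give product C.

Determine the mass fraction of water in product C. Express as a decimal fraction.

0.475

Vapour removed = 0.684×0.663×1855 = 841.23 t/h; concentrate = 1013.8 t/h.
water reaching the mixer = 388.64 (from concentrate) + 1895×0.524 = 1381.6 t/h.
Product flow = 1013.8 + 1895 = 2908.8 t/h; water fraction = 0.475.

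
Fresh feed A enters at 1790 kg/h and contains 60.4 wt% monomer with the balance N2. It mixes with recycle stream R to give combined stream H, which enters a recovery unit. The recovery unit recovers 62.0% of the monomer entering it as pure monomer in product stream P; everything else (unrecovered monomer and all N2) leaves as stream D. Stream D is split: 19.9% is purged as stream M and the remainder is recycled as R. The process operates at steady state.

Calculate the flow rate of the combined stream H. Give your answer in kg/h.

5116 kg/h

N2 enters only via A and leaves only via the purge: 1790×0.396 = 0.199×(N2 in D), and the recovery unit passes all N2, so N2 in H = N2 in D = 3562 kg/h.
monomer in H: m_A = 1790×0.604 + (1−0.199)·(1−0.620)·m_A, so m_A = 1081.2/0.6956 = 1554.2 kg/h.
H = 1554.2 + 3562 = 5116.2 kg/h.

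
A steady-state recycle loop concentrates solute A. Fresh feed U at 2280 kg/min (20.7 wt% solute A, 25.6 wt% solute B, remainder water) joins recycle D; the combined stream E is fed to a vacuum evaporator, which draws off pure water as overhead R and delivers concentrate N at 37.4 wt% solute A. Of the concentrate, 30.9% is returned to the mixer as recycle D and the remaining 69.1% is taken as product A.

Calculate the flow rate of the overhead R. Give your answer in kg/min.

Overall solute A balance (none leaves overhead): solute A in fresh feed = solute A in product, i.e. 2280×0.207 = (1−0.309)·N·0.374.
N = 471.96/(0.374×0.691) = 1826.2 kg/min.
Recycle D = 0.309×1826.2 = 564.31 kg/min.
Combined feed E = 2280 + 564.31 = 2844.3 kg/min.
Overhead R = E − N = 2844.3 − 1826.2 = 1018.1 kg/min.

1018 kg/min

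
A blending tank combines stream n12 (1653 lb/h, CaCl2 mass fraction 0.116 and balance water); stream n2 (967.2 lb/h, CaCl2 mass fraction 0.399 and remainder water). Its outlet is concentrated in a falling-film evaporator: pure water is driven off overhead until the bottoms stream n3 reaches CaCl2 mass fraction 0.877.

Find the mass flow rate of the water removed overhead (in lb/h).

1962 lb/h

CaCl2 entering = 1653×0.116 + 967.2×0.399 = 577.66 lb/h.
All CaCl2 reports to n3, so n3 = 577.66/0.877 = 658.68 lb/h.
Total feed = 2620.2 lb/h; overhead = 2620.2 − 658.68 = 1961.5 lb/h.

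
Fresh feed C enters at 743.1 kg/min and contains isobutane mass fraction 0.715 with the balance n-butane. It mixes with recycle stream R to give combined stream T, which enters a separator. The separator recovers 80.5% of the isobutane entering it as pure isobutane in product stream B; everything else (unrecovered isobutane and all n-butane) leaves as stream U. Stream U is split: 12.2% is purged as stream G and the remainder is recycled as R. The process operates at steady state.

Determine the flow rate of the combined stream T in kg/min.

2377 kg/min

n-butane enters only via C and leaves only via the purge: 743.1×0.285 = 0.122×(n-butane in U), and the separator passes all n-butane, so n-butane in T = n-butane in U = 1735.9 kg/min.
isobutane in T: m_A = 743.1×0.715 + (1−0.122)·(1−0.805)·m_A, so m_A = 531.32/0.8288 = 641.07 kg/min.
T = 641.07 + 1735.9 = 2377 kg/min.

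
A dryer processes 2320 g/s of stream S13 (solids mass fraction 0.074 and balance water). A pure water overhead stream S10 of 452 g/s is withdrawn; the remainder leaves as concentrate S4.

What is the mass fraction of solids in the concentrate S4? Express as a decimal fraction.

0.092

solids is not removed: 2320×0.074 = 171.68 g/s of solids enters S4.
Concentrate = 2320 − 452 = 1868 g/s.
Mass fraction = 171.68/1868 = 0.092.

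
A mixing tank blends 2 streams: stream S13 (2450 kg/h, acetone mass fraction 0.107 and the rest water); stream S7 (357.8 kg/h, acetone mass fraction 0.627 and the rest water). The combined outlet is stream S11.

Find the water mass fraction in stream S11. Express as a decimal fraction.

Total flow out = 2450 + 357.8 = 2807.8 kg/h.
water in = 2450×0.893 + 357.8×0.373 = 2321.3 kg/h.
water mass fraction in S11 = 2321.3/2807.8 = 0.827.

0.827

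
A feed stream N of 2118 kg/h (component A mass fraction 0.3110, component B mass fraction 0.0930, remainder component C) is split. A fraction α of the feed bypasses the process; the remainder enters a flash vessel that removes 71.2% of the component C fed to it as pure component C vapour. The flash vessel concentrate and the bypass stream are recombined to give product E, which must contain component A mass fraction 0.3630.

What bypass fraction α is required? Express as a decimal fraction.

0.662

All 2118×0.311 = 658.7 kg/h of component A reaches E, so E = 658.7/0.363 = 1814.6 kg/h and vapour = 303.4 kg/h.
The evaporator receives (1−α)·2118 of feed at 0.596 component C and removes 0.712 of that component C:
0.712×0.596×(1−α)×2118 = 303.4
(1−α) = 303.4/898.78 = 0.3376;  α = 0.6624.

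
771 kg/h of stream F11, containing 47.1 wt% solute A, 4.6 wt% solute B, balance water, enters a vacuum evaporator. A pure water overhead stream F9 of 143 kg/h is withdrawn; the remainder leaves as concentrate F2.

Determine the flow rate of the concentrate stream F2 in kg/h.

628 kg/h

Concentrate = 771 − 143 = 628 kg/h.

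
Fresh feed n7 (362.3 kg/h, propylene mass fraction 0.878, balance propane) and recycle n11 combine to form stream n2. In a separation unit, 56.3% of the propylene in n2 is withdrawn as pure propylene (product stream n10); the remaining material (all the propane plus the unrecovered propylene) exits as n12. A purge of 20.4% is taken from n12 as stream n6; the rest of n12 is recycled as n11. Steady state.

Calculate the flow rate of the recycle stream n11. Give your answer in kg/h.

342.1 kg/h

propane enters only via n7 and leaves only via the purge: 362.3×0.122 = 0.204×(propane in n12), and the separation unit passes all propane, so propane in n2 = propane in n12 = 216.67 kg/h.
propylene in n2: m_A = 362.3×0.878 + (1−0.204)·(1−0.563)·m_A, so m_A = 318.1/0.6521 = 487.77 kg/h.
n12 = (1−0.563)×487.77 + 216.67 = 429.83 kg/h.
Recycle n11 = (1−0.204)×429.83 = 342.14 kg/h.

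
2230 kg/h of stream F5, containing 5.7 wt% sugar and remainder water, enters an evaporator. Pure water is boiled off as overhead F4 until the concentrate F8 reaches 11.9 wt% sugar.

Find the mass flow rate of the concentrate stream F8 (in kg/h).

1068 kg/h

sugar is conserved: 2230×0.057 = 127.11 kg/h all reports to the concentrate.
Concentrate = 127.11/(target fraction) = 1068.2 kg/h.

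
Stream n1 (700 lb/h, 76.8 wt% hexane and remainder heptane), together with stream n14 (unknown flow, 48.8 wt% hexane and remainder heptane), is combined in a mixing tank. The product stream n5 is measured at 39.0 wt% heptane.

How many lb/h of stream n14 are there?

Let n14 be the unknown flow. Total out = 700 + n14.
heptane balance: 162.4 + 0.512·n14 = 0.390·(700 + n14)
(0.512 − 0.390)·n14 = 0.390×700 − 162.4 = 110.6
n14 = 110.6 / 0.122 = 906.56 lb/h

906.6 lb/h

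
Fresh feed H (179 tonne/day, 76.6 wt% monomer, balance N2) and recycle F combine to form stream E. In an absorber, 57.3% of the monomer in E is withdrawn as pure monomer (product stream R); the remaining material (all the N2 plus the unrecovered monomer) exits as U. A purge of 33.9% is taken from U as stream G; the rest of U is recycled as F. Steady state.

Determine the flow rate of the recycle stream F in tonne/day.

N2 enters only via H and leaves only via the purge: 179×0.234 = 0.339×(N2 in U), and the absorber passes all N2, so N2 in E = N2 in U = 123.56 tonne/day.
monomer in E: m_A = 179×0.766 + (1−0.339)·(1−0.573)·m_A, so m_A = 137.11/0.7178 = 191.03 tonne/day.
U = (1−0.573)×191.03 + 123.56 = 205.13 tonne/day.
Recycle F = (1−0.339)×205.13 = 135.59 tonne/day.

135.6 tonne/day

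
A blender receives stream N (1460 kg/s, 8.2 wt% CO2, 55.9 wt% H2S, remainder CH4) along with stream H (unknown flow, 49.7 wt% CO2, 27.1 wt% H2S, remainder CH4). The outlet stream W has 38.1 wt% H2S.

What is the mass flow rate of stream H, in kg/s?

Let H be the unknown flow. Total out = 1460 + H.
H2S balance: 816.14 + 0.271·H = 0.381·(1460 + H)
(0.271 − 0.381)·H = 0.381×1460 − 816.14 = -259.88
H = -259.88 / -0.110 = 2362.5 kg/s

2363 kg/s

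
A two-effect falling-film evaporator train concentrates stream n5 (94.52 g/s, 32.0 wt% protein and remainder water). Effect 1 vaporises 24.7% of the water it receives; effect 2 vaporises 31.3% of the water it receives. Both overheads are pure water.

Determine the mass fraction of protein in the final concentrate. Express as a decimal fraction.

water in feed = 94.52×0.680 = 64.274 g/s.
After stage 1: water left = (1−0.247)×64.274 = 48.398; stream total = 78.644 g/s.
After stage 2: water left = (1−0.313)×48.398 = 33.249; final concentrate = 63.496 g/s.
protein fraction = 30.246/63.496 = 0.476.

0.476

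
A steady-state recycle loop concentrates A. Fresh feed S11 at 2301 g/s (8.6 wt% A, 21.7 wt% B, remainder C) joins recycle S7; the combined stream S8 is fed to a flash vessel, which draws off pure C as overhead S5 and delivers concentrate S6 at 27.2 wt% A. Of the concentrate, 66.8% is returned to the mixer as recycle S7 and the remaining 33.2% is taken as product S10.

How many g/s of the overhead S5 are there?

Overall A balance (none leaves overhead): A in fresh feed = A in product, i.e. 2301×0.086 = (1−0.668)·S6·0.272.
S6 = 197.89/(0.272×0.332) = 2191.3 g/s.
Recycle S7 = 0.668×2191.3 = 1463.8 g/s.
Combined feed S8 = 2301 + 1463.8 = 3764.8 g/s.
Overhead S5 = S8 − S6 = 3764.8 − 2191.3 = 1573.5 g/s.

1573 g/s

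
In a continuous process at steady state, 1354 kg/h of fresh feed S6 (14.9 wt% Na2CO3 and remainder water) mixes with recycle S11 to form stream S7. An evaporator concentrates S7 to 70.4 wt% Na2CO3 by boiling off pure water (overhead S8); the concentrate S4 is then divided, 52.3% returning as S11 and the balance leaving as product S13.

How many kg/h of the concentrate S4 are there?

600.8 kg/h

Overall Na2CO3 balance (none leaves overhead): Na2CO3 in fresh feed = Na2CO3 in product, i.e. 1354×0.149 = (1−0.523)·S4·0.704.
S4 = 201.75/(0.704×0.477) = 600.78 kg/h.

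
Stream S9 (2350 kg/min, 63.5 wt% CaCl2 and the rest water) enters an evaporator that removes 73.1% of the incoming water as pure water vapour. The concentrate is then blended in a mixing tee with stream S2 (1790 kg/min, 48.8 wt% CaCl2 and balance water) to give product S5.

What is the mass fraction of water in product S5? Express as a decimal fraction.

Vapour removed = 0.731×0.365×2350 = 627.02 kg/min; concentrate = 1723 kg/min.
water reaching the mixer = 230.73 (from concentrate) + 1790×0.512 = 1147.2 kg/min.
Product flow = 1723 + 1790 = 3513 kg/min; water fraction = 0.327.

0.327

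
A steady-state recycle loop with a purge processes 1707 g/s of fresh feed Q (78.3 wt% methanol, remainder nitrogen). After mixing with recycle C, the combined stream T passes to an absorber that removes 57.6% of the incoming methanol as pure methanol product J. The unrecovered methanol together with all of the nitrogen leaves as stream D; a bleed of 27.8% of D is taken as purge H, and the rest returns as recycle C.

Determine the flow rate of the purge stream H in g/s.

597.5 g/s

nitrogen enters only via Q and leaves only via the purge: 1707×0.217 = 0.278×(nitrogen in D), and the absorber passes all nitrogen, so nitrogen in T = nitrogen in D = 1332.4 g/s.
methanol in T: m_A = 1707×0.783 + (1−0.278)·(1−0.576)·m_A, so m_A = 1336.6/0.6939 = 1926.3 g/s.
D = (1−0.576)×1926.3 + 1332.4 = 2149.2 g/s.
Purge H = 0.278×2149.2 = 597.47 g/s.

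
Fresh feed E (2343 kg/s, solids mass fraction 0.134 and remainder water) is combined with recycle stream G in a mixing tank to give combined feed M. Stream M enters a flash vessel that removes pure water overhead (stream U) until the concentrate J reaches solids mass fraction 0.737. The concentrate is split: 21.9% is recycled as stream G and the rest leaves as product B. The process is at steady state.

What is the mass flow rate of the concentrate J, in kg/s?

Overall solids balance (none leaves overhead): solids in fresh feed = solids in product, i.e. 2343×0.134 = (1−0.219)·J·0.737.
J = 313.96/(0.737×0.781) = 545.45 kg/s.

545.5 kg/s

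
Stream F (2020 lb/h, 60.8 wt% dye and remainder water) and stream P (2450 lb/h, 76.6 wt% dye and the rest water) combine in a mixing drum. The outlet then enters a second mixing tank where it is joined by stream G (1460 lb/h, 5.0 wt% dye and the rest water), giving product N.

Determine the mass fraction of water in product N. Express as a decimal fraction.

0.464

Overall, product flow = 5930 lb/h.
water in = 2020×0.392 + 2450×0.234 + 1460×0.950 = 2752.1 lb/h.
water fraction in N = 0.464.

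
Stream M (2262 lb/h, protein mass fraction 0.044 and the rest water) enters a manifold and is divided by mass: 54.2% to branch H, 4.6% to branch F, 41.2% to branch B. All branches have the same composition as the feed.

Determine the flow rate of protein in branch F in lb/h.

4.578 lb/h

Branch F total = 0.046×2262 = 104.05 lb/h.
protein in F = 0.044×104.05 = 4.5783 lb/h.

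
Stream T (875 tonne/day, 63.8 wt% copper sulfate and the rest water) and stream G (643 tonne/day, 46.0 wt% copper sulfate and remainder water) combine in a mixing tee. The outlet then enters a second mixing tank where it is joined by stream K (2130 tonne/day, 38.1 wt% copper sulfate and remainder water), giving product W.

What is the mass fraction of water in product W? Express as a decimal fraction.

Overall, product flow = 3648 tonne/day.
water in = 875×0.362 + 643×0.540 + 2130×0.619 = 1982.4 tonne/day.
water fraction in W = 0.5434.

0.5434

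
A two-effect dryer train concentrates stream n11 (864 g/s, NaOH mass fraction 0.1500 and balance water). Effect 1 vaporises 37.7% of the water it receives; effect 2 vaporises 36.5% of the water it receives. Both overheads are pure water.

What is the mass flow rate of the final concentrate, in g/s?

420.1 g/s

water in feed = 864×0.850 = 734.4 g/s.
After stage 1: water left = (1−0.377)×734.4 = 457.53; stream total = 587.13 g/s.
After stage 2: water left = (1−0.365)×457.53 = 290.53; final concentrate = 420.13 g/s.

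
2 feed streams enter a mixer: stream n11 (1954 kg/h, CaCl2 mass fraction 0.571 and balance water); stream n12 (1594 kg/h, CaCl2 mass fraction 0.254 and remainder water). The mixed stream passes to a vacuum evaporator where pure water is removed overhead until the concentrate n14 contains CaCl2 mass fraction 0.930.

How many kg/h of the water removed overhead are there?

CaCl2 entering = 1954×0.571 + 1594×0.254 = 1520.6 kg/h.
All CaCl2 reports to n14, so n14 = 1520.6/0.930 = 1635.1 kg/h.
Total feed = 3548 kg/h; overhead = 3548 − 1635.1 = 1912.9 kg/h.

1913 kg/h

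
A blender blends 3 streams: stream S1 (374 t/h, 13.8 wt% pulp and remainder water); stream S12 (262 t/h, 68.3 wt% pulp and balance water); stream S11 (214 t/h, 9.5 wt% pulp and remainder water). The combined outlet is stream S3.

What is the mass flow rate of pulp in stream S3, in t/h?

250.9 t/h

pulp out = pulp in = 374×0.138 + 262×0.683 + 214×0.095 = 250.89 t/h.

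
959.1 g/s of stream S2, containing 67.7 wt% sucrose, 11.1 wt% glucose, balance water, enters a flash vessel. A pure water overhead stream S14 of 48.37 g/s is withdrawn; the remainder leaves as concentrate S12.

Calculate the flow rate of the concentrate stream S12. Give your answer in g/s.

910.7 g/s

Concentrate = 959.1 − 48.37 = 910.73 g/s.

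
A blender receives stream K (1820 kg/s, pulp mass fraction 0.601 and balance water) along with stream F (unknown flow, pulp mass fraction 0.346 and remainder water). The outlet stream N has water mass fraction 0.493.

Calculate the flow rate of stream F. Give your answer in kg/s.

1063 kg/s

Let F be the unknown flow. Total out = 1820 + F.
water balance: 726.18 + 0.654·F = 0.493·(1820 + F)
(0.654 − 0.493)·F = 0.493×1820 − 726.18 = 171.08
F = 171.08 / 0.161 = 1062.6 kg/s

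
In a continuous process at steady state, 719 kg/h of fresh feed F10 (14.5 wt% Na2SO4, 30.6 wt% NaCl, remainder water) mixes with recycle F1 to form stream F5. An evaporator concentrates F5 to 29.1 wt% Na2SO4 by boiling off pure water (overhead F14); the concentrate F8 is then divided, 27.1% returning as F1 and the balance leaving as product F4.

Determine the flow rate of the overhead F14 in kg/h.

Overall Na2SO4 balance (none leaves overhead): Na2SO4 in fresh feed = Na2SO4 in product, i.e. 719×0.145 = (1−0.271)·F8·0.291.
F8 = 104.25/(0.291×0.729) = 491.45 kg/h.
Recycle F1 = 0.271×491.45 = 133.18 kg/h.
Combined feed F5 = 719 + 133.18 = 852.18 kg/h.
Overhead F14 = F5 − F8 = 852.18 − 491.45 = 360.74 kg/h.

360.7 kg/h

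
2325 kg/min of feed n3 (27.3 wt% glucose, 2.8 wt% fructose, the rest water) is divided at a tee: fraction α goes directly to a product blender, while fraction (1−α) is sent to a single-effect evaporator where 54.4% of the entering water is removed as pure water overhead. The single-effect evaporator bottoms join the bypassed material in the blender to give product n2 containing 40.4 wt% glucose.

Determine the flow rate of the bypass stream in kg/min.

All 2325×0.273 = 634.73 kg/min of glucose reaches n2, so n2 = 634.73/0.404 = 1571.1 kg/min and vapour = 753.9 kg/min.
The evaporator receives (1−α)·2325 of feed at 0.699 water and removes 0.544 of that water:
0.544×0.699×(1−α)×2325 = 753.9
(1−α) = 753.9/884.1 = 0.8527;  α = 0.1473.
Bypass flow = 0.1473×2325 = 342.39 kg/min.

342.4 kg/min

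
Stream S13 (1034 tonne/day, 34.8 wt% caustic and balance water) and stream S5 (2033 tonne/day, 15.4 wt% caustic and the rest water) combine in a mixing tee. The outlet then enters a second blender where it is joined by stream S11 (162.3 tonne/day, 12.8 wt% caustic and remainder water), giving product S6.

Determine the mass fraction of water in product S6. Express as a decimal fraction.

0.7852

Overall, product flow = 3229.3 tonne/day.
water in = 1034×0.652 + 2033×0.846 + 162.3×0.872 = 2535.6 tonne/day.
water fraction in S6 = 0.7852.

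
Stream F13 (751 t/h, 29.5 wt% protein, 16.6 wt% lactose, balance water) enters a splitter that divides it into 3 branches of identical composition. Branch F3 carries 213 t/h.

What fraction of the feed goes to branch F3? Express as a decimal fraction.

Fraction to F3 = 213/751 = 0.2836.

0.284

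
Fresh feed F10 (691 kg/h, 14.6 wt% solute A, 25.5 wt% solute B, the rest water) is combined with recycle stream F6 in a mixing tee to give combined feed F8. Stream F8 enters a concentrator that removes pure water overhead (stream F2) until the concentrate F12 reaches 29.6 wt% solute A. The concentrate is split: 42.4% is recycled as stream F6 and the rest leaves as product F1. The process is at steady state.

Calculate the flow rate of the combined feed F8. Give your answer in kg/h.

941.9 kg/h

Overall solute A balance (none leaves overhead): solute A in fresh feed = solute A in product, i.e. 691×0.146 = (1−0.424)·F12·0.296.
F12 = 100.89/(0.296×0.576) = 591.72 kg/h.
Recycle F6 = 0.424×591.72 = 250.89 kg/h.
Combined feed F8 = 691 + 250.89 = 941.89 kg/h.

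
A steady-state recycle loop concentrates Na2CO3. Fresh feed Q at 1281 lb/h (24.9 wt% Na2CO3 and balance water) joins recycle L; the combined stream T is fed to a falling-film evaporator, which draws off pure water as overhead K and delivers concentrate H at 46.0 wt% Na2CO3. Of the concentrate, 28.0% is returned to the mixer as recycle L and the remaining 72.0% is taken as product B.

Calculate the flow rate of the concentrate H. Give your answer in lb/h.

Overall Na2CO3 balance (none leaves overhead): Na2CO3 in fresh feed = Na2CO3 in product, i.e. 1281×0.249 = (1−0.280)·H·0.460.
H = 318.97/(0.460×0.720) = 963.07 lb/h.

963.1 lb/h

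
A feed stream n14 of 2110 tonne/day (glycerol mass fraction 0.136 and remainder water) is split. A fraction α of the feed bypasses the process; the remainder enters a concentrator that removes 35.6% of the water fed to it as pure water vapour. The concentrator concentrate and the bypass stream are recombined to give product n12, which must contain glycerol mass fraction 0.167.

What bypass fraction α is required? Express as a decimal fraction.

0.396

All 2110×0.136 = 286.96 tonne/day of glycerol reaches n12, so n12 = 286.96/0.167 = 1718.3 tonne/day and vapour = 391.68 tonne/day.
The evaporator receives (1−α)·2110 of feed at 0.864 water and removes 0.356 of that water:
0.356×0.864×(1−α)×2110 = 391.68
(1−α) = 391.68/649 = 0.6035;  α = 0.3965.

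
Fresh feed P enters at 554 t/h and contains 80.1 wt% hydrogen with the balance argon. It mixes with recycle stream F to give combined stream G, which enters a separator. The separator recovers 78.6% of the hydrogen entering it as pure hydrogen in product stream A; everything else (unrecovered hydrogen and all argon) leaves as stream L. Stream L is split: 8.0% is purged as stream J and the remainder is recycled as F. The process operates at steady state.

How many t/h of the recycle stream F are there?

1377 t/h

argon enters only via P and leaves only via the purge: 554×0.199 = 0.080×(argon in L), and the separator passes all argon, so argon in G = argon in L = 1378.1 t/h.
hydrogen in G: m_A = 554×0.801 + (1−0.080)·(1−0.786)·m_A, so m_A = 443.75/0.8031 = 552.54 t/h.
L = (1−0.786)×552.54 + 1378.1 = 1496.3 t/h.
Recycle F = (1−0.080)×1496.3 = 1376.6 t/h.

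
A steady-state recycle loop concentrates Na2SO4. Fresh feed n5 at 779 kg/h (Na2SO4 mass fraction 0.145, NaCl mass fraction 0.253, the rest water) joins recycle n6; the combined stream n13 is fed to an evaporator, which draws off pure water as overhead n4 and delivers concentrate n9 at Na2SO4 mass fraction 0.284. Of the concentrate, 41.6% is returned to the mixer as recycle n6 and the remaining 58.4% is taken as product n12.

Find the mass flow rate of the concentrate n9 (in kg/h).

681 kg/h

Overall Na2SO4 balance (none leaves overhead): Na2SO4 in fresh feed = Na2SO4 in product, i.e. 779×0.145 = (1−0.416)·n9·0.284.
n9 = 112.95/(0.284×0.584) = 681.04 kg/h.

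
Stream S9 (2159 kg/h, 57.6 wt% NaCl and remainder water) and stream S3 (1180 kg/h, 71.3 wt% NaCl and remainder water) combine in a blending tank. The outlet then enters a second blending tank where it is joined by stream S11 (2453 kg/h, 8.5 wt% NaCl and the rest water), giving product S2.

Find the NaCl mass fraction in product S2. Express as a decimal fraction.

0.396

Overall, product flow = 5792 kg/h.
NaCl in = 2159×0.576 + 1180×0.713 + 2453×0.085 = 2293.4 kg/h.
NaCl fraction in S2 = 0.396.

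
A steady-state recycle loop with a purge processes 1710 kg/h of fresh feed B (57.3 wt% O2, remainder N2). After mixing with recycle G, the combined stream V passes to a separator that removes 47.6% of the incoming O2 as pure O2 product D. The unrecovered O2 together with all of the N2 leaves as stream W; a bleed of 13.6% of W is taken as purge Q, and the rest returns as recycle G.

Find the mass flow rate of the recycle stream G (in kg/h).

N2 enters only via B and leaves only via the purge: 1710×0.427 = 0.136×(N2 in W), and the separator passes all N2, so N2 in V = N2 in W = 5368.9 kg/h.
O2 in V: m_A = 1710×0.573 + (1−0.136)·(1−0.476)·m_A, so m_A = 979.83/0.5473 = 1790.4 kg/h.
W = (1−0.476)×1790.4 + 5368.9 = 6307.1 kg/h.
Recycle G = (1−0.136)×6307.1 = 5449.3 kg/h.

5449 kg/h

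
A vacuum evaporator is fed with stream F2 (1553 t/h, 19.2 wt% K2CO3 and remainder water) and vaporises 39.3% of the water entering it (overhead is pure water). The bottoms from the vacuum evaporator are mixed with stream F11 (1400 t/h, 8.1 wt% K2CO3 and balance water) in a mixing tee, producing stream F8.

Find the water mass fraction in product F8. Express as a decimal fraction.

0.8327

Vapour removed = 0.393×0.808×1553 = 493.15 t/h; concentrate = 1059.9 t/h.
water reaching the mixer = 761.68 (from concentrate) + 1400×0.919 = 2048.3 t/h.
Product flow = 1059.9 + 1400 = 2459.9 t/h; water fraction = 0.8327.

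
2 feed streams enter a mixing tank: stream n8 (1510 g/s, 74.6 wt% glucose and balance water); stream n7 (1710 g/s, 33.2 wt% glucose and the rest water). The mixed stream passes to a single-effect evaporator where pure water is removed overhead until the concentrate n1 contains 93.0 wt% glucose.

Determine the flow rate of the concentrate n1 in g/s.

glucose entering = 1510×0.746 + 1710×0.332 = 1694.2 g/s.
All glucose reports to n1, so n1 = 1694.2/0.930 = 1821.7 g/s.

1822 g/s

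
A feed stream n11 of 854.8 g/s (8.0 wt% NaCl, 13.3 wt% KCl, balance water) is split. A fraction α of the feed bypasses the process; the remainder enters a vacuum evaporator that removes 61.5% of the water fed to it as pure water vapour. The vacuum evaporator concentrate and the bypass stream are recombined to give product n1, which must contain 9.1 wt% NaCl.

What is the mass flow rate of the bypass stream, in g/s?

All 854.8×0.080 = 68.384 g/s of NaCl reaches n1, so n1 = 68.384/0.091 = 751.47 g/s and vapour = 103.33 g/s.
The evaporator receives (1−α)·854.8 of feed at 0.787 water and removes 0.615 of that water:
0.615×0.787×(1−α)×854.8 = 103.33
(1−α) = 103.33/413.73 = 0.2497;  α = 0.7503.
Bypass flow = 0.7503×854.8 = 641.32 g/s.

641.3 g/s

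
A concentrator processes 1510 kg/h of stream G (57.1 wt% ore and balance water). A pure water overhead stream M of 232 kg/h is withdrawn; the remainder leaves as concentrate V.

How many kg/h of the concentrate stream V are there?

Concentrate = 1510 − 232 = 1278 kg/h.

1278 kg/h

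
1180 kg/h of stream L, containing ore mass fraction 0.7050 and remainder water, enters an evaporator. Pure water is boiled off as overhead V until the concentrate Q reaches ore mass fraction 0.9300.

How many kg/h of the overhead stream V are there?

285.5 kg/h

ore is conserved: 1180×0.705 = 831.9 kg/h all reports to the concentrate.
Concentrate = 831.9/(target fraction) = 894.52 kg/h.
Overhead = 1180 − 894.52 = 285.48 kg/h.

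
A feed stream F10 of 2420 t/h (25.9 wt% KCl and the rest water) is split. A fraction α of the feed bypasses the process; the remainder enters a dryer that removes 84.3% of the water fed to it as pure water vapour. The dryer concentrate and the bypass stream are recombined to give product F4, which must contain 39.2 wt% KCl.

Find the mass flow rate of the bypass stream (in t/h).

1106 t/h

All 2420×0.259 = 626.78 t/h of KCl reaches F4, so F4 = 626.78/0.392 = 1598.9 t/h and vapour = 821.07 t/h.
The evaporator receives (1−α)·2420 of feed at 0.741 water and removes 0.843 of that water:
0.843×0.741×(1−α)×2420 = 821.07
(1−α) = 821.07/1511.7 = 0.5432;  α = 0.4568.
Bypass flow = 0.4568×2420 = 1105.6 t/h.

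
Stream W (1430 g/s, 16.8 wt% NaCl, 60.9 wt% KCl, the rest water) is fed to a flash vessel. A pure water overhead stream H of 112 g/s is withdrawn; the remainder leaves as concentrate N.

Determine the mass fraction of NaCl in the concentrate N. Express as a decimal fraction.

0.182

NaCl is not removed: 1430×0.168 = 240.24 g/s of NaCl enters N.
Concentrate = 1430 − 112 = 1318 g/s.
Mass fraction = 240.24/1318 = 0.182.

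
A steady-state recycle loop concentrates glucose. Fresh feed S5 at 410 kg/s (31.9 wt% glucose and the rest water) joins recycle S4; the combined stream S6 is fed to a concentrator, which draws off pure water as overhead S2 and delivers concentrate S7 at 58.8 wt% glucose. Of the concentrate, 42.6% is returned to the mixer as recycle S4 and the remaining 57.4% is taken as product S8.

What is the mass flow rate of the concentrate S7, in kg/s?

387.5 kg/s

Overall glucose balance (none leaves overhead): glucose in fresh feed = glucose in product, i.e. 410×0.319 = (1−0.426)·S7·0.588.
S7 = 130.79/(0.588×0.574) = 387.51 kg/s.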